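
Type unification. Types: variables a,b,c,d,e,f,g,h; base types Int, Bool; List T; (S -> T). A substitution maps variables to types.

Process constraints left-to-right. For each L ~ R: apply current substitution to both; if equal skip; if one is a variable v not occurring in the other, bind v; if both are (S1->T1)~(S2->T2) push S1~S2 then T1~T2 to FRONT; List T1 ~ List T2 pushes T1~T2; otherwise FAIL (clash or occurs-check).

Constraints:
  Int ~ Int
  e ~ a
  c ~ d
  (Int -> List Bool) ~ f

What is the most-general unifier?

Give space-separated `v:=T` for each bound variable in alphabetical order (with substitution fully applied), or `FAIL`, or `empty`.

step 1: unify Int ~ Int  [subst: {-} | 3 pending]
  -> identical, skip
step 2: unify e ~ a  [subst: {-} | 2 pending]
  bind e := a
step 3: unify c ~ d  [subst: {e:=a} | 1 pending]
  bind c := d
step 4: unify (Int -> List Bool) ~ f  [subst: {e:=a, c:=d} | 0 pending]
  bind f := (Int -> List Bool)

Answer: c:=d e:=a f:=(Int -> List Bool)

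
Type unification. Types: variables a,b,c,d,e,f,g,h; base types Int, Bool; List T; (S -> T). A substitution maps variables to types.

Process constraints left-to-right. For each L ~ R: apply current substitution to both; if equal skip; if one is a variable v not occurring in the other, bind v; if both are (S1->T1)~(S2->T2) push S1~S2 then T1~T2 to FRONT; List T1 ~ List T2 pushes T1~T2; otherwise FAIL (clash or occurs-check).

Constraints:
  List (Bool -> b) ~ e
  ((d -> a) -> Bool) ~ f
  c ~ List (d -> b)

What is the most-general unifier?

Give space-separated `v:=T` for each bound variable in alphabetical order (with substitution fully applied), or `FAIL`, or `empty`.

Answer: c:=List (d -> b) e:=List (Bool -> b) f:=((d -> a) -> Bool)

Derivation:
step 1: unify List (Bool -> b) ~ e  [subst: {-} | 2 pending]
  bind e := List (Bool -> b)
step 2: unify ((d -> a) -> Bool) ~ f  [subst: {e:=List (Bool -> b)} | 1 pending]
  bind f := ((d -> a) -> Bool)
step 3: unify c ~ List (d -> b)  [subst: {e:=List (Bool -> b), f:=((d -> a) -> Bool)} | 0 pending]
  bind c := List (d -> b)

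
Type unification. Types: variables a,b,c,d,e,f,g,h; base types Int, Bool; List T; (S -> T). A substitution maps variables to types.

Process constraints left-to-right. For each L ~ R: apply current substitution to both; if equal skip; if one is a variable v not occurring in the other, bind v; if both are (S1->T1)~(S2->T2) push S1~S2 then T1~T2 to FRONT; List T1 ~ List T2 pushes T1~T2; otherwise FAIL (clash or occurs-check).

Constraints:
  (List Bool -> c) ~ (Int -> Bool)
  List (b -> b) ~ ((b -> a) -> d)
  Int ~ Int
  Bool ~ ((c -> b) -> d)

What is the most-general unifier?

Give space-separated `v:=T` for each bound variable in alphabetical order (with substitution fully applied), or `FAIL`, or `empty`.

Answer: FAIL

Derivation:
step 1: unify (List Bool -> c) ~ (Int -> Bool)  [subst: {-} | 3 pending]
  -> decompose arrow: push List Bool~Int, c~Bool
step 2: unify List Bool ~ Int  [subst: {-} | 4 pending]
  clash: List Bool vs Int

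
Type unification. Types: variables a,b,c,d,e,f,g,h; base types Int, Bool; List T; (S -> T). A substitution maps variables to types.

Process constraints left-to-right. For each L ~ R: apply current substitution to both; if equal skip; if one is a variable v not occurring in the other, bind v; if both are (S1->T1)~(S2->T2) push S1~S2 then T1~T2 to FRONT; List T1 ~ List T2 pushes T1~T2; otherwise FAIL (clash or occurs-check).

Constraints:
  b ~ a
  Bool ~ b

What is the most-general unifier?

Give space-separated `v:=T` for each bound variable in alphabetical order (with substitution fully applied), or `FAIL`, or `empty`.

step 1: unify b ~ a  [subst: {-} | 1 pending]
  bind b := a
step 2: unify Bool ~ a  [subst: {b:=a} | 0 pending]
  bind a := Bool

Answer: a:=Bool b:=Bool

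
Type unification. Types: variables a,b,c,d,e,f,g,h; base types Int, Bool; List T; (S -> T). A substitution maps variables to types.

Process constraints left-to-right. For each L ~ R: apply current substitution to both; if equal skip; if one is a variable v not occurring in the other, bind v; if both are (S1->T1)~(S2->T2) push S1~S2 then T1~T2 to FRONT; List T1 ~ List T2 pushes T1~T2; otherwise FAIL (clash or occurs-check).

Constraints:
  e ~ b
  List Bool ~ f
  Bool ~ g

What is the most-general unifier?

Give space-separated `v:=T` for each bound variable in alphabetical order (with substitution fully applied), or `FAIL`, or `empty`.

step 1: unify e ~ b  [subst: {-} | 2 pending]
  bind e := b
step 2: unify List Bool ~ f  [subst: {e:=b} | 1 pending]
  bind f := List Bool
step 3: unify Bool ~ g  [subst: {e:=b, f:=List Bool} | 0 pending]
  bind g := Bool

Answer: e:=b f:=List Bool g:=Bool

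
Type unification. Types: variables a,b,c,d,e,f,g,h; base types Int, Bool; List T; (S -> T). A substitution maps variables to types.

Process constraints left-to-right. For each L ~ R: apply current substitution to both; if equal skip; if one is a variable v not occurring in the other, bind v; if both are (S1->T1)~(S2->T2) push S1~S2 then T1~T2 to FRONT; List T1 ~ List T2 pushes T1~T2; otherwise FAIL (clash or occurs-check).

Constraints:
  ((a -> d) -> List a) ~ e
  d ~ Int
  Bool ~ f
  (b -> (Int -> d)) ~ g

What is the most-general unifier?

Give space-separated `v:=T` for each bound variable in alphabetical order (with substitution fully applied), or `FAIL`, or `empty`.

Answer: d:=Int e:=((a -> Int) -> List a) f:=Bool g:=(b -> (Int -> Int))

Derivation:
step 1: unify ((a -> d) -> List a) ~ e  [subst: {-} | 3 pending]
  bind e := ((a -> d) -> List a)
step 2: unify d ~ Int  [subst: {e:=((a -> d) -> List a)} | 2 pending]
  bind d := Int
step 3: unify Bool ~ f  [subst: {e:=((a -> d) -> List a), d:=Int} | 1 pending]
  bind f := Bool
step 4: unify (b -> (Int -> Int)) ~ g  [subst: {e:=((a -> d) -> List a), d:=Int, f:=Bool} | 0 pending]
  bind g := (b -> (Int -> Int))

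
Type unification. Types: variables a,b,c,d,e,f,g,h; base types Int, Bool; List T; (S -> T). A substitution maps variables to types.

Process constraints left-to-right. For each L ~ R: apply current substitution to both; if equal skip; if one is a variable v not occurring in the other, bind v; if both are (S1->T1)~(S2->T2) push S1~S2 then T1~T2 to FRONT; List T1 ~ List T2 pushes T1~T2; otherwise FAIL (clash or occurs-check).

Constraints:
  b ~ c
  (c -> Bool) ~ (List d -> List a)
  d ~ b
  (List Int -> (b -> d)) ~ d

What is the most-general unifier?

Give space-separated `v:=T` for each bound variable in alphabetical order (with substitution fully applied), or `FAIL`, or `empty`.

step 1: unify b ~ c  [subst: {-} | 3 pending]
  bind b := c
step 2: unify (c -> Bool) ~ (List d -> List a)  [subst: {b:=c} | 2 pending]
  -> decompose arrow: push c~List d, Bool~List a
step 3: unify c ~ List d  [subst: {b:=c} | 3 pending]
  bind c := List d
step 4: unify Bool ~ List a  [subst: {b:=c, c:=List d} | 2 pending]
  clash: Bool vs List a

Answer: FAIL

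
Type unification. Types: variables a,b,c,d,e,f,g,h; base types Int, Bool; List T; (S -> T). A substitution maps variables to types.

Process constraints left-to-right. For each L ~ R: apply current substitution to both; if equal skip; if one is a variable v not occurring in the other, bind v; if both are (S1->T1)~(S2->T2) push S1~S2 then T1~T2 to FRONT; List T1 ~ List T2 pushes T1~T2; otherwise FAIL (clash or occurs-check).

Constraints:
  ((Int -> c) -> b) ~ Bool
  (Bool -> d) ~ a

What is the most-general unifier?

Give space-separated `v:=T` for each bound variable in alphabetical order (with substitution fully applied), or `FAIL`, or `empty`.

Answer: FAIL

Derivation:
step 1: unify ((Int -> c) -> b) ~ Bool  [subst: {-} | 1 pending]
  clash: ((Int -> c) -> b) vs Bool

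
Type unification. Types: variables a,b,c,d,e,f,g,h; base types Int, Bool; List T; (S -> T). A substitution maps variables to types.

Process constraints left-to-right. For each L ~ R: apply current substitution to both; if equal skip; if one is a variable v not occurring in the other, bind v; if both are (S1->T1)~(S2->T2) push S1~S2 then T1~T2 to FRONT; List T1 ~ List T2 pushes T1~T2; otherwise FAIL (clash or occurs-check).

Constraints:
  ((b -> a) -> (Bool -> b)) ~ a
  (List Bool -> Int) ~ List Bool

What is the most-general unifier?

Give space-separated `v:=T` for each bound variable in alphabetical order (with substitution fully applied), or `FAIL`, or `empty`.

step 1: unify ((b -> a) -> (Bool -> b)) ~ a  [subst: {-} | 1 pending]
  occurs-check fail

Answer: FAIL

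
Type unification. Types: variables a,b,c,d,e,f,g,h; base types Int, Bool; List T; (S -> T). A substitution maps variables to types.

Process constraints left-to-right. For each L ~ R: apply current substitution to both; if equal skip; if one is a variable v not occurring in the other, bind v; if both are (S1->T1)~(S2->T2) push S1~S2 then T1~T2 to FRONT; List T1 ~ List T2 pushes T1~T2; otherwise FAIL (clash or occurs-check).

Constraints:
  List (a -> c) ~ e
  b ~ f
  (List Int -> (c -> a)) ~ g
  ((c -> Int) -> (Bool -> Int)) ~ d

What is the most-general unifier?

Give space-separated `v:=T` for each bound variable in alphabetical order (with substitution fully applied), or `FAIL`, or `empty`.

Answer: b:=f d:=((c -> Int) -> (Bool -> Int)) e:=List (a -> c) g:=(List Int -> (c -> a))

Derivation:
step 1: unify List (a -> c) ~ e  [subst: {-} | 3 pending]
  bind e := List (a -> c)
step 2: unify b ~ f  [subst: {e:=List (a -> c)} | 2 pending]
  bind b := f
step 3: unify (List Int -> (c -> a)) ~ g  [subst: {e:=List (a -> c), b:=f} | 1 pending]
  bind g := (List Int -> (c -> a))
step 4: unify ((c -> Int) -> (Bool -> Int)) ~ d  [subst: {e:=List (a -> c), b:=f, g:=(List Int -> (c -> a))} | 0 pending]
  bind d := ((c -> Int) -> (Bool -> Int))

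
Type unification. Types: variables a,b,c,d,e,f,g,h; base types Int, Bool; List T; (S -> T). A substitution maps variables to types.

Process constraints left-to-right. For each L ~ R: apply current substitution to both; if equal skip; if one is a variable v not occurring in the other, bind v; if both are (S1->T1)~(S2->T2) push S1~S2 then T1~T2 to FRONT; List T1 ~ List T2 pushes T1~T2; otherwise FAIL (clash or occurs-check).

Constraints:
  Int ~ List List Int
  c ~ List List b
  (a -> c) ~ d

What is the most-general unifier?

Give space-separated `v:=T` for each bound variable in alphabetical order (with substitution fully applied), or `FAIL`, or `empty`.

step 1: unify Int ~ List List Int  [subst: {-} | 2 pending]
  clash: Int vs List List Int

Answer: FAIL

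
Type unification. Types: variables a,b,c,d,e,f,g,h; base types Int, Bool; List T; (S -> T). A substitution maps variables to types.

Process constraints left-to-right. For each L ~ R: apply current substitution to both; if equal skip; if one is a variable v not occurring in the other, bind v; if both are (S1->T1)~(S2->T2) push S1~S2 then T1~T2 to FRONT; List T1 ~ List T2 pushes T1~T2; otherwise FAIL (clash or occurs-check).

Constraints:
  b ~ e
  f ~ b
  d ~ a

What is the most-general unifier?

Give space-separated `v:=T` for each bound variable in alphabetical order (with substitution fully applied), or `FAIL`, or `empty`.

step 1: unify b ~ e  [subst: {-} | 2 pending]
  bind b := e
step 2: unify f ~ e  [subst: {b:=e} | 1 pending]
  bind f := e
step 3: unify d ~ a  [subst: {b:=e, f:=e} | 0 pending]
  bind d := a

Answer: b:=e d:=a f:=e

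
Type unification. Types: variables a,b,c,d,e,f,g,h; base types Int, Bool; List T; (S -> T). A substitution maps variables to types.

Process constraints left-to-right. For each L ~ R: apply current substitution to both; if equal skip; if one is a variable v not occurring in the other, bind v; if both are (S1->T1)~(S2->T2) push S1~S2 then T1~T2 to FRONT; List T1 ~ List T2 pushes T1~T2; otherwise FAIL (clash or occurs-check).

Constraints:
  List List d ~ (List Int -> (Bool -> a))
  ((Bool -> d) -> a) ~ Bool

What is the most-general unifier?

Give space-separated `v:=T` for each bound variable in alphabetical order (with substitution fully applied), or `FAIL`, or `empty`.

step 1: unify List List d ~ (List Int -> (Bool -> a))  [subst: {-} | 1 pending]
  clash: List List d vs (List Int -> (Bool -> a))

Answer: FAIL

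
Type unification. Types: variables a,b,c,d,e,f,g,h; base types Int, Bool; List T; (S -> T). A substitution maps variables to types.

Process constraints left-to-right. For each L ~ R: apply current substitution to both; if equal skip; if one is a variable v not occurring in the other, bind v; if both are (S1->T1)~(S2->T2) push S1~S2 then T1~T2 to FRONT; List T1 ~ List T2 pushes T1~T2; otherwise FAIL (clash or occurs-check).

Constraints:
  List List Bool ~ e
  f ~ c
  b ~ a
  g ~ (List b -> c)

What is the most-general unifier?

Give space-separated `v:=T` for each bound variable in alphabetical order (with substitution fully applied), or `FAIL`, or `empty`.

step 1: unify List List Bool ~ e  [subst: {-} | 3 pending]
  bind e := List List Bool
step 2: unify f ~ c  [subst: {e:=List List Bool} | 2 pending]
  bind f := c
step 3: unify b ~ a  [subst: {e:=List List Bool, f:=c} | 1 pending]
  bind b := a
step 4: unify g ~ (List a -> c)  [subst: {e:=List List Bool, f:=c, b:=a} | 0 pending]
  bind g := (List a -> c)

Answer: b:=a e:=List List Bool f:=c g:=(List a -> c)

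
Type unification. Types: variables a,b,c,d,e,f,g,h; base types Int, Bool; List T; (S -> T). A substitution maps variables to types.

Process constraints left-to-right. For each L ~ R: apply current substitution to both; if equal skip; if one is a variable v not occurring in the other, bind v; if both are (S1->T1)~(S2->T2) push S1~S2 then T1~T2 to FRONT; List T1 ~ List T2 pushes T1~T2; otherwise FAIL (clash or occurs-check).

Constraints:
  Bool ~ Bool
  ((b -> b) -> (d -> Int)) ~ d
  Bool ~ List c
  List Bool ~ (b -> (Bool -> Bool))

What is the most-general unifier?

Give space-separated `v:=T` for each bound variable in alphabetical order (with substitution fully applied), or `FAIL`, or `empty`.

Answer: FAIL

Derivation:
step 1: unify Bool ~ Bool  [subst: {-} | 3 pending]
  -> identical, skip
step 2: unify ((b -> b) -> (d -> Int)) ~ d  [subst: {-} | 2 pending]
  occurs-check fail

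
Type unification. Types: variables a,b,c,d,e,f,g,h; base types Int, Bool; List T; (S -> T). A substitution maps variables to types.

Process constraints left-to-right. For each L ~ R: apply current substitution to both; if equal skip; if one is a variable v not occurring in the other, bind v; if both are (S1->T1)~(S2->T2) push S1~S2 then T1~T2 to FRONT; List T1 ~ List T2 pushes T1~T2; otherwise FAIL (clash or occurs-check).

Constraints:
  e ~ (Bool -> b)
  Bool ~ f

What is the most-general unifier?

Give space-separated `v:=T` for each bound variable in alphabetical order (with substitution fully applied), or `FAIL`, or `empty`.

Answer: e:=(Bool -> b) f:=Bool

Derivation:
step 1: unify e ~ (Bool -> b)  [subst: {-} | 1 pending]
  bind e := (Bool -> b)
step 2: unify Bool ~ f  [subst: {e:=(Bool -> b)} | 0 pending]
  bind f := Bool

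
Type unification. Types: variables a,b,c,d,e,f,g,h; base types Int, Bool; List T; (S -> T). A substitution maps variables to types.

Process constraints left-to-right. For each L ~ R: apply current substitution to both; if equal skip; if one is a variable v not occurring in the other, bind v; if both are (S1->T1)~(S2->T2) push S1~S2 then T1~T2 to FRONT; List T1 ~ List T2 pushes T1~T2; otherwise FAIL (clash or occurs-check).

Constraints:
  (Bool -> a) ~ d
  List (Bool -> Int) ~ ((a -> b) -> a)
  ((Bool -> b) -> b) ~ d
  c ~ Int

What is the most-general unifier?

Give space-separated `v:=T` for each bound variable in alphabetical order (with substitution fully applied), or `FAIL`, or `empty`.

step 1: unify (Bool -> a) ~ d  [subst: {-} | 3 pending]
  bind d := (Bool -> a)
step 2: unify List (Bool -> Int) ~ ((a -> b) -> a)  [subst: {d:=(Bool -> a)} | 2 pending]
  clash: List (Bool -> Int) vs ((a -> b) -> a)

Answer: FAIL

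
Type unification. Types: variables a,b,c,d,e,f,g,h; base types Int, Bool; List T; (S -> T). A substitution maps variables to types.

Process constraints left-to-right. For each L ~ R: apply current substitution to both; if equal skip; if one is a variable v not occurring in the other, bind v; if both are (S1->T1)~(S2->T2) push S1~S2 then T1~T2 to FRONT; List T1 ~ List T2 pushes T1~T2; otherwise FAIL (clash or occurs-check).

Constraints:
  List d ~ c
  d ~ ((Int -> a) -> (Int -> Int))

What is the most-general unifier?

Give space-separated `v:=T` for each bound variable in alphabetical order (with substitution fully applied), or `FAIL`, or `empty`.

Answer: c:=List ((Int -> a) -> (Int -> Int)) d:=((Int -> a) -> (Int -> Int))

Derivation:
step 1: unify List d ~ c  [subst: {-} | 1 pending]
  bind c := List d
step 2: unify d ~ ((Int -> a) -> (Int -> Int))  [subst: {c:=List d} | 0 pending]
  bind d := ((Int -> a) -> (Int -> Int))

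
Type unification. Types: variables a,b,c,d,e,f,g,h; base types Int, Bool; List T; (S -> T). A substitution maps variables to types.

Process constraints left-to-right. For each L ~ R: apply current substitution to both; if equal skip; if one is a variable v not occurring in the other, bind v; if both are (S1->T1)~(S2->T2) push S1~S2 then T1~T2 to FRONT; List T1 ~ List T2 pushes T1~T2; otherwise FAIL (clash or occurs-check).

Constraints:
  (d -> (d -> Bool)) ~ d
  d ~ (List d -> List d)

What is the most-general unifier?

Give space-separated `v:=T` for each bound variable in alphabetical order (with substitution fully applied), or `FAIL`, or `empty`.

Answer: FAIL

Derivation:
step 1: unify (d -> (d -> Bool)) ~ d  [subst: {-} | 1 pending]
  occurs-check fail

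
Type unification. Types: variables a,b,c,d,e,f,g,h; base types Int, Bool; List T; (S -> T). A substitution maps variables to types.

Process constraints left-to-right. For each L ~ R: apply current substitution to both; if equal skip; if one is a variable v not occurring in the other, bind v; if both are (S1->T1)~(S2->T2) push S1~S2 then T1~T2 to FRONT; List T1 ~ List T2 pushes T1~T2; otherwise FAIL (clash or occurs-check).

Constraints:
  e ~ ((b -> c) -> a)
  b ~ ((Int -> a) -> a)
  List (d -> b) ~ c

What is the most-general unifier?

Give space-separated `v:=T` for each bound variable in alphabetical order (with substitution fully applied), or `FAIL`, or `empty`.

step 1: unify e ~ ((b -> c) -> a)  [subst: {-} | 2 pending]
  bind e := ((b -> c) -> a)
step 2: unify b ~ ((Int -> a) -> a)  [subst: {e:=((b -> c) -> a)} | 1 pending]
  bind b := ((Int -> a) -> a)
step 3: unify List (d -> ((Int -> a) -> a)) ~ c  [subst: {e:=((b -> c) -> a), b:=((Int -> a) -> a)} | 0 pending]
  bind c := List (d -> ((Int -> a) -> a))

Answer: b:=((Int -> a) -> a) c:=List (d -> ((Int -> a) -> a)) e:=((((Int -> a) -> a) -> List (d -> ((Int -> a) -> a))) -> a)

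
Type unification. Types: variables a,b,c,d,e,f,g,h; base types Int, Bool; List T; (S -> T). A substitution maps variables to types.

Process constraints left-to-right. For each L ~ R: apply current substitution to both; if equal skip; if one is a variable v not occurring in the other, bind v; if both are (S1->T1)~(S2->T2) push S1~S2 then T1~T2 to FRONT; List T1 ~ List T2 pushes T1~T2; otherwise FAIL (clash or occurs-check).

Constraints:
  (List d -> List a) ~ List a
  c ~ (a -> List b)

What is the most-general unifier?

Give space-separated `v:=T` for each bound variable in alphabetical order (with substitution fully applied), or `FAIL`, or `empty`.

Answer: FAIL

Derivation:
step 1: unify (List d -> List a) ~ List a  [subst: {-} | 1 pending]
  clash: (List d -> List a) vs List a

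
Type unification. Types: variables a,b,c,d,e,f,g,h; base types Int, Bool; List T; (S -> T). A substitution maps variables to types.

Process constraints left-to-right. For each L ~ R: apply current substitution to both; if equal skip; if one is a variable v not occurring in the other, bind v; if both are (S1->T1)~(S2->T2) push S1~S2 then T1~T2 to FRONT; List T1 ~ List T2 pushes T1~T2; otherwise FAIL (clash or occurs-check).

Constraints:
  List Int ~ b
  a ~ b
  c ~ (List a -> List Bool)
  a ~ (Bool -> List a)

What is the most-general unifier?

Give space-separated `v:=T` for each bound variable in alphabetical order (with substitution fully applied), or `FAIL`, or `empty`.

step 1: unify List Int ~ b  [subst: {-} | 3 pending]
  bind b := List Int
step 2: unify a ~ List Int  [subst: {b:=List Int} | 2 pending]
  bind a := List Int
step 3: unify c ~ (List List Int -> List Bool)  [subst: {b:=List Int, a:=List Int} | 1 pending]
  bind c := (List List Int -> List Bool)
step 4: unify List Int ~ (Bool -> List List Int)  [subst: {b:=List Int, a:=List Int, c:=(List List Int -> List Bool)} | 0 pending]
  clash: List Int vs (Bool -> List List Int)

Answer: FAIL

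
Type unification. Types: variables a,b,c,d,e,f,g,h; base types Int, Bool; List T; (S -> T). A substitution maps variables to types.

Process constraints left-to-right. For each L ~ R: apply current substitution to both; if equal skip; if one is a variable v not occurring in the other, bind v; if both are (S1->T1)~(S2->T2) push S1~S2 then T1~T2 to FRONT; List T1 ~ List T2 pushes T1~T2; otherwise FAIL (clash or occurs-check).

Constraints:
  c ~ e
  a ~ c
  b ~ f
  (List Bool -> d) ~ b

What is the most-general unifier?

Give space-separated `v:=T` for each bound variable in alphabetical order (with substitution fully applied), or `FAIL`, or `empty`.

Answer: a:=e b:=(List Bool -> d) c:=e f:=(List Bool -> d)

Derivation:
step 1: unify c ~ e  [subst: {-} | 3 pending]
  bind c := e
step 2: unify a ~ e  [subst: {c:=e} | 2 pending]
  bind a := e
step 3: unify b ~ f  [subst: {c:=e, a:=e} | 1 pending]
  bind b := f
step 4: unify (List Bool -> d) ~ f  [subst: {c:=e, a:=e, b:=f} | 0 pending]
  bind f := (List Bool -> d)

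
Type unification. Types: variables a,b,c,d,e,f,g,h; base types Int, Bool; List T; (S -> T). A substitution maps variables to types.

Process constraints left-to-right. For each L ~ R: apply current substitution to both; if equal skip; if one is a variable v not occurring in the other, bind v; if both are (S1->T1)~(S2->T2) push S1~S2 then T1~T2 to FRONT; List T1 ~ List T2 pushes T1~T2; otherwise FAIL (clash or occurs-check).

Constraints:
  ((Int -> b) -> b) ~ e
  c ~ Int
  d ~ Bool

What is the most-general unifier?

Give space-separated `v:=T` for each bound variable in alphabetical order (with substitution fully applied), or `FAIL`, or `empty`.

Answer: c:=Int d:=Bool e:=((Int -> b) -> b)

Derivation:
step 1: unify ((Int -> b) -> b) ~ e  [subst: {-} | 2 pending]
  bind e := ((Int -> b) -> b)
step 2: unify c ~ Int  [subst: {e:=((Int -> b) -> b)} | 1 pending]
  bind c := Int
step 3: unify d ~ Bool  [subst: {e:=((Int -> b) -> b), c:=Int} | 0 pending]
  bind d := Bool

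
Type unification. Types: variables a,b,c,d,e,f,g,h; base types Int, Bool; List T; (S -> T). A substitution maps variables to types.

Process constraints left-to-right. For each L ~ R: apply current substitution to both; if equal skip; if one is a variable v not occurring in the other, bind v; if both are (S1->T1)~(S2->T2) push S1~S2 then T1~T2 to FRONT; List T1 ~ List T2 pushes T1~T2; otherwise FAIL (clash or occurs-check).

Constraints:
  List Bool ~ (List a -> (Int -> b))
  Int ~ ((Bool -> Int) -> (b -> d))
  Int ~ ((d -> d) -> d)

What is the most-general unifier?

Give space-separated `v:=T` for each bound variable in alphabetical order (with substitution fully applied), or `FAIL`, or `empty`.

Answer: FAIL

Derivation:
step 1: unify List Bool ~ (List a -> (Int -> b))  [subst: {-} | 2 pending]
  clash: List Bool vs (List a -> (Int -> b))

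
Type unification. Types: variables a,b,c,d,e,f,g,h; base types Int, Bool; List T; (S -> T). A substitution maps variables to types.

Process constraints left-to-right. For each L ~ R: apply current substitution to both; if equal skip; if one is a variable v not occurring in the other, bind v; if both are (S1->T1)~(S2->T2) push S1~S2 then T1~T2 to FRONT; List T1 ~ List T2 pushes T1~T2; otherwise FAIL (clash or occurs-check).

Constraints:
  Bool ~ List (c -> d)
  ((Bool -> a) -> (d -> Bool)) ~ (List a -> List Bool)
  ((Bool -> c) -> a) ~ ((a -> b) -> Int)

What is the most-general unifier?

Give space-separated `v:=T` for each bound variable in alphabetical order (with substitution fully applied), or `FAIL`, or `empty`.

Answer: FAIL

Derivation:
step 1: unify Bool ~ List (c -> d)  [subst: {-} | 2 pending]
  clash: Bool vs List (c -> d)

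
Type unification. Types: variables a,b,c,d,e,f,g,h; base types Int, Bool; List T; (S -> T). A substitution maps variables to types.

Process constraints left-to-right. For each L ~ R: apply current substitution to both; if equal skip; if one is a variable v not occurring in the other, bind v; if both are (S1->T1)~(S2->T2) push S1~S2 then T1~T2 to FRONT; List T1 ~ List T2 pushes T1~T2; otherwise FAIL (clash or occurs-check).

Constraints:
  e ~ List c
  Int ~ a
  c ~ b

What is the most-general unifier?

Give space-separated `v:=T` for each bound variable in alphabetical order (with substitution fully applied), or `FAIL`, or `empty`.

step 1: unify e ~ List c  [subst: {-} | 2 pending]
  bind e := List c
step 2: unify Int ~ a  [subst: {e:=List c} | 1 pending]
  bind a := Int
step 3: unify c ~ b  [subst: {e:=List c, a:=Int} | 0 pending]
  bind c := b

Answer: a:=Int c:=b e:=List b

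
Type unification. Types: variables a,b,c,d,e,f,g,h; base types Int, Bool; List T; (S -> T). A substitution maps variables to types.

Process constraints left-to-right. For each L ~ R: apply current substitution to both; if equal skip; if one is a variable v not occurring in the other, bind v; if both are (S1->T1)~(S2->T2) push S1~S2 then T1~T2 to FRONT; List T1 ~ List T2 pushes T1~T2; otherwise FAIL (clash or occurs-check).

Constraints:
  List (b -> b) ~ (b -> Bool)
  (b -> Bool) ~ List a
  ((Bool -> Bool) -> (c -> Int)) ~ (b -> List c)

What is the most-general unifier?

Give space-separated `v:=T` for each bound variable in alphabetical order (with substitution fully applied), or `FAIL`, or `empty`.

step 1: unify List (b -> b) ~ (b -> Bool)  [subst: {-} | 2 pending]
  clash: List (b -> b) vs (b -> Bool)

Answer: FAIL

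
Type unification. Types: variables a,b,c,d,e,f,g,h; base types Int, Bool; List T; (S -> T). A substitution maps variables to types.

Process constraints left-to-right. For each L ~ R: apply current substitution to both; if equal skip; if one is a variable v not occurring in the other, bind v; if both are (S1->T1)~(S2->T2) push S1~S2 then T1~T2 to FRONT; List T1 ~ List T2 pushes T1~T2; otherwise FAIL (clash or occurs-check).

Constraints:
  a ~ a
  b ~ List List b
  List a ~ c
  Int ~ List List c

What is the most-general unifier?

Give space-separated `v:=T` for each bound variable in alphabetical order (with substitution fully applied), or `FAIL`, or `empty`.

Answer: FAIL

Derivation:
step 1: unify a ~ a  [subst: {-} | 3 pending]
  -> identical, skip
step 2: unify b ~ List List b  [subst: {-} | 2 pending]
  occurs-check fail: b in List List b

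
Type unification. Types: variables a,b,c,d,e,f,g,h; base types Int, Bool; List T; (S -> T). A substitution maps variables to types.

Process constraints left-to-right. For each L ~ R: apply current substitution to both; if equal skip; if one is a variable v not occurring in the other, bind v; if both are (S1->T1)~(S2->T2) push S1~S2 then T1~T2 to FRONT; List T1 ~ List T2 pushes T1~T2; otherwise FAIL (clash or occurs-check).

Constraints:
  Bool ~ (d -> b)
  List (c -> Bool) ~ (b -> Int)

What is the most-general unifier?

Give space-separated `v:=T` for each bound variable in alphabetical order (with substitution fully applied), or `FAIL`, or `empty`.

step 1: unify Bool ~ (d -> b)  [subst: {-} | 1 pending]
  clash: Bool vs (d -> b)

Answer: FAIL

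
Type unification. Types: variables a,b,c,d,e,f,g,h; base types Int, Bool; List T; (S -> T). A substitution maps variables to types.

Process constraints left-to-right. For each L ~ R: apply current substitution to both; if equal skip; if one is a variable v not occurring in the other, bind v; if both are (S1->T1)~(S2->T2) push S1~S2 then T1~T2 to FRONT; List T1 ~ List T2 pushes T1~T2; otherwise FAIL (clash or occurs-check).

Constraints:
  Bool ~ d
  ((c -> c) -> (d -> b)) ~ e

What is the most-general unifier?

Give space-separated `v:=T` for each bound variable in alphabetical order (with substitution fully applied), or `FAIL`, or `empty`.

Answer: d:=Bool e:=((c -> c) -> (Bool -> b))

Derivation:
step 1: unify Bool ~ d  [subst: {-} | 1 pending]
  bind d := Bool
step 2: unify ((c -> c) -> (Bool -> b)) ~ e  [subst: {d:=Bool} | 0 pending]
  bind e := ((c -> c) -> (Bool -> b))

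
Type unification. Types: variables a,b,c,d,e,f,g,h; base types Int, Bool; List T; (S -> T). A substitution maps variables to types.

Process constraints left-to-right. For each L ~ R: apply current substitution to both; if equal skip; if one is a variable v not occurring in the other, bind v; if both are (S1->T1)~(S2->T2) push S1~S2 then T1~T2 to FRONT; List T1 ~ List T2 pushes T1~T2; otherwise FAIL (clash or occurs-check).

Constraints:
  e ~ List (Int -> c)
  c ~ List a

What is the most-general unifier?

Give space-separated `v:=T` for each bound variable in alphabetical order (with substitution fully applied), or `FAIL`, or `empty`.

Answer: c:=List a e:=List (Int -> List a)

Derivation:
step 1: unify e ~ List (Int -> c)  [subst: {-} | 1 pending]
  bind e := List (Int -> c)
step 2: unify c ~ List a  [subst: {e:=List (Int -> c)} | 0 pending]
  bind c := List a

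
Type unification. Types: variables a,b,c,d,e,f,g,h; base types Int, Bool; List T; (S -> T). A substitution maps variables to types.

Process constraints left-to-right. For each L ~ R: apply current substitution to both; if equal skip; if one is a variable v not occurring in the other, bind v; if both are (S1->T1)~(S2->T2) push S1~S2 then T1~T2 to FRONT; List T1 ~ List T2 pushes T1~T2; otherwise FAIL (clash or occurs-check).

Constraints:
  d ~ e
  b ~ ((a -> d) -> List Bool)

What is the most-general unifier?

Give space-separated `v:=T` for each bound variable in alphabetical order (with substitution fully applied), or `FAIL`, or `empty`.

Answer: b:=((a -> e) -> List Bool) d:=e

Derivation:
step 1: unify d ~ e  [subst: {-} | 1 pending]
  bind d := e
step 2: unify b ~ ((a -> e) -> List Bool)  [subst: {d:=e} | 0 pending]
  bind b := ((a -> e) -> List Bool)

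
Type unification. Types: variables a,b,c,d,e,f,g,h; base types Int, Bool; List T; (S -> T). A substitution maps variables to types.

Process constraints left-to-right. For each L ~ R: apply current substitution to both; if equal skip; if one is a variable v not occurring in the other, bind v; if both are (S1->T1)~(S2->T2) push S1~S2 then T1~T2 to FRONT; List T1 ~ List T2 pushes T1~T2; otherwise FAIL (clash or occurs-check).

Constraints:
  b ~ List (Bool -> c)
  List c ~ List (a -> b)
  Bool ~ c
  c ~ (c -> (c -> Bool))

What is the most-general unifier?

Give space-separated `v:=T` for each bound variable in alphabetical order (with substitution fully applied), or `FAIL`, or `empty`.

step 1: unify b ~ List (Bool -> c)  [subst: {-} | 3 pending]
  bind b := List (Bool -> c)
step 2: unify List c ~ List (a -> List (Bool -> c))  [subst: {b:=List (Bool -> c)} | 2 pending]
  -> decompose List: push c~(a -> List (Bool -> c))
step 3: unify c ~ (a -> List (Bool -> c))  [subst: {b:=List (Bool -> c)} | 2 pending]
  occurs-check fail: c in (a -> List (Bool -> c))

Answer: FAIL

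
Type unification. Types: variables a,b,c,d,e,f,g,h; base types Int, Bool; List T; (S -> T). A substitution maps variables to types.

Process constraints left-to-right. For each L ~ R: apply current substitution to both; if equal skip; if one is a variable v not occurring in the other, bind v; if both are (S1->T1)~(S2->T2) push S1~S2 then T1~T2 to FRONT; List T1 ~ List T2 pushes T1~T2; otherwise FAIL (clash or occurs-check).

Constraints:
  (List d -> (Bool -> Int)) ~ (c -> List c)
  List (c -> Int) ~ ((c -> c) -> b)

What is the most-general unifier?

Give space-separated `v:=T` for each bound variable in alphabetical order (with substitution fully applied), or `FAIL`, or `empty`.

step 1: unify (List d -> (Bool -> Int)) ~ (c -> List c)  [subst: {-} | 1 pending]
  -> decompose arrow: push List d~c, (Bool -> Int)~List c
step 2: unify List d ~ c  [subst: {-} | 2 pending]
  bind c := List d
step 3: unify (Bool -> Int) ~ List List d  [subst: {c:=List d} | 1 pending]
  clash: (Bool -> Int) vs List List d

Answer: FAIL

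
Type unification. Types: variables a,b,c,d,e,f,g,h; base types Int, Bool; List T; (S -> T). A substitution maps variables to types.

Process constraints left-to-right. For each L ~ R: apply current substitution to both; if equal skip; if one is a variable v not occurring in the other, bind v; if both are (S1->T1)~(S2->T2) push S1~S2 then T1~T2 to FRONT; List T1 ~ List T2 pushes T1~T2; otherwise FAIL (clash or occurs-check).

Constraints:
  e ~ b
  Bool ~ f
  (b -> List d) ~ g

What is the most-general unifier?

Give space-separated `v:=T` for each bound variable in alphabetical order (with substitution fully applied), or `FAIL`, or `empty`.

step 1: unify e ~ b  [subst: {-} | 2 pending]
  bind e := b
step 2: unify Bool ~ f  [subst: {e:=b} | 1 pending]
  bind f := Bool
step 3: unify (b -> List d) ~ g  [subst: {e:=b, f:=Bool} | 0 pending]
  bind g := (b -> List d)

Answer: e:=b f:=Bool g:=(b -> List d)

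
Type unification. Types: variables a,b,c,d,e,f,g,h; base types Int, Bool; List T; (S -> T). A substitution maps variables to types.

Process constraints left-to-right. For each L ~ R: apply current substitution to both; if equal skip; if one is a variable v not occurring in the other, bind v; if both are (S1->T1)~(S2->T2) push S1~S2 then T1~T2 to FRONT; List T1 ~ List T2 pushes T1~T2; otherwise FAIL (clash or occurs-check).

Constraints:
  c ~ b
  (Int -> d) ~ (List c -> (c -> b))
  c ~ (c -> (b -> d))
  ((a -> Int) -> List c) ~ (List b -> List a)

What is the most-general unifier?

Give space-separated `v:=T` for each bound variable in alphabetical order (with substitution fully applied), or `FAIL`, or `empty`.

step 1: unify c ~ b  [subst: {-} | 3 pending]
  bind c := b
step 2: unify (Int -> d) ~ (List b -> (b -> b))  [subst: {c:=b} | 2 pending]
  -> decompose arrow: push Int~List b, d~(b -> b)
step 3: unify Int ~ List b  [subst: {c:=b} | 3 pending]
  clash: Int vs List b

Answer: FAIL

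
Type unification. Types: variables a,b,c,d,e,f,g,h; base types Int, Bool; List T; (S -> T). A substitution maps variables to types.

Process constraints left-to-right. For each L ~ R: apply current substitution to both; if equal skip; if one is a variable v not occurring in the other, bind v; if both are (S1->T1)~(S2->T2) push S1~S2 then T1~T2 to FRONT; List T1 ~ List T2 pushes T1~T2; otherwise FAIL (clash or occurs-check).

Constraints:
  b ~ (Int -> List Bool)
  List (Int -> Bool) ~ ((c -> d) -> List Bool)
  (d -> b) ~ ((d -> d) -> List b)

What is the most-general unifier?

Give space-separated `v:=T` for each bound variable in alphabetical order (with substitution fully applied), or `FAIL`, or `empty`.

step 1: unify b ~ (Int -> List Bool)  [subst: {-} | 2 pending]
  bind b := (Int -> List Bool)
step 2: unify List (Int -> Bool) ~ ((c -> d) -> List Bool)  [subst: {b:=(Int -> List Bool)} | 1 pending]
  clash: List (Int -> Bool) vs ((c -> d) -> List Bool)

Answer: FAIL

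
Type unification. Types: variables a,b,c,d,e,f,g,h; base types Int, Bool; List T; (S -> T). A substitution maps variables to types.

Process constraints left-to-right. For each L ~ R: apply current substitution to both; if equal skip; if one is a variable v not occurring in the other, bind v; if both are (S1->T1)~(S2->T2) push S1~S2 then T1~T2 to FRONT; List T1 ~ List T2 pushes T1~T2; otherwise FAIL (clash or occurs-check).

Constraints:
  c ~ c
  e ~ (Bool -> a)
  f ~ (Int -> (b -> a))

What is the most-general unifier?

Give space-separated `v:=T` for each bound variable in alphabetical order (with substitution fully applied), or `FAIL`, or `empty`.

Answer: e:=(Bool -> a) f:=(Int -> (b -> a))

Derivation:
step 1: unify c ~ c  [subst: {-} | 2 pending]
  -> identical, skip
step 2: unify e ~ (Bool -> a)  [subst: {-} | 1 pending]
  bind e := (Bool -> a)
step 3: unify f ~ (Int -> (b -> a))  [subst: {e:=(Bool -> a)} | 0 pending]
  bind f := (Int -> (b -> a))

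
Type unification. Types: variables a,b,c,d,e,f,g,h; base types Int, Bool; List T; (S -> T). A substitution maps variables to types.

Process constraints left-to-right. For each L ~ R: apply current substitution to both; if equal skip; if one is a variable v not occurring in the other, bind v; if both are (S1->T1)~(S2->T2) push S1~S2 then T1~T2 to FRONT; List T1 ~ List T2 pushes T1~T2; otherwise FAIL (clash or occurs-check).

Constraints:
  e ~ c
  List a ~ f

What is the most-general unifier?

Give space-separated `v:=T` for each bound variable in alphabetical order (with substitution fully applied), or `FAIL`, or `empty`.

Answer: e:=c f:=List a

Derivation:
step 1: unify e ~ c  [subst: {-} | 1 pending]
  bind e := c
step 2: unify List a ~ f  [subst: {e:=c} | 0 pending]
  bind f := List a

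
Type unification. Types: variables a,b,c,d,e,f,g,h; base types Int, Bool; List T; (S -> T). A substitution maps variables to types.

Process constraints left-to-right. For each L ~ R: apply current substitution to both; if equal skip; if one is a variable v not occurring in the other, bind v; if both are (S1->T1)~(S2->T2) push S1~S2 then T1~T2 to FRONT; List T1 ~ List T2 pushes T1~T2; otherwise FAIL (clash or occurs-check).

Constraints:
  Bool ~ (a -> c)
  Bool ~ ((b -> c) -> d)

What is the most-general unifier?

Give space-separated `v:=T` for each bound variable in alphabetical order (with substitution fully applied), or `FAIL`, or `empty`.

step 1: unify Bool ~ (a -> c)  [subst: {-} | 1 pending]
  clash: Bool vs (a -> c)

Answer: FAIL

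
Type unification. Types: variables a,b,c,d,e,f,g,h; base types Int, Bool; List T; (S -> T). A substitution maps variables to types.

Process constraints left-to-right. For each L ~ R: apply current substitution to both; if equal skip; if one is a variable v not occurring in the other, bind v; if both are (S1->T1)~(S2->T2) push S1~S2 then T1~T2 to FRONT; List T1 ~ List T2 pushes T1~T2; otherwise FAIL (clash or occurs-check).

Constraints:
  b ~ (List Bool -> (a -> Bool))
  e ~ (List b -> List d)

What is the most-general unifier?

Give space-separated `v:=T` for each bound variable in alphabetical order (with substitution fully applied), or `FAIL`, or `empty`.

Answer: b:=(List Bool -> (a -> Bool)) e:=(List (List Bool -> (a -> Bool)) -> List d)

Derivation:
step 1: unify b ~ (List Bool -> (a -> Bool))  [subst: {-} | 1 pending]
  bind b := (List Bool -> (a -> Bool))
step 2: unify e ~ (List (List Bool -> (a -> Bool)) -> List d)  [subst: {b:=(List Bool -> (a -> Bool))} | 0 pending]
  bind e := (List (List Bool -> (a -> Bool)) -> List d)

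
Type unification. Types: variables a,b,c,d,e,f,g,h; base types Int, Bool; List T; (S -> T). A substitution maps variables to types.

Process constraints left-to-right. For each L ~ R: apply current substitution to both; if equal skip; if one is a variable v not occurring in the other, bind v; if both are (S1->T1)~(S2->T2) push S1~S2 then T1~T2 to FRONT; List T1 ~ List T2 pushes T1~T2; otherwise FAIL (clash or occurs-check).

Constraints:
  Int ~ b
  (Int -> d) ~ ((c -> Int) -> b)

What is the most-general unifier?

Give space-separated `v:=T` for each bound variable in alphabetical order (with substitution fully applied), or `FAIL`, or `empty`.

step 1: unify Int ~ b  [subst: {-} | 1 pending]
  bind b := Int
step 2: unify (Int -> d) ~ ((c -> Int) -> Int)  [subst: {b:=Int} | 0 pending]
  -> decompose arrow: push Int~(c -> Int), d~Int
step 3: unify Int ~ (c -> Int)  [subst: {b:=Int} | 1 pending]
  clash: Int vs (c -> Int)

Answer: FAIL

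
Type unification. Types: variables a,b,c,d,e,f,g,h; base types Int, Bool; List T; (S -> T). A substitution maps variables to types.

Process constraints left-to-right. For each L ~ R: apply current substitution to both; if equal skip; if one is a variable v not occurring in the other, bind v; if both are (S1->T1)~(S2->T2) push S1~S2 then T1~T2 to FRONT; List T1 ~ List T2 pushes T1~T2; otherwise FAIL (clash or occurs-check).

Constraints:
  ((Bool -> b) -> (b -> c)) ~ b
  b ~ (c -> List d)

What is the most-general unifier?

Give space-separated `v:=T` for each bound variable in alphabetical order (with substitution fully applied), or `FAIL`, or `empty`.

step 1: unify ((Bool -> b) -> (b -> c)) ~ b  [subst: {-} | 1 pending]
  occurs-check fail

Answer: FAIL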